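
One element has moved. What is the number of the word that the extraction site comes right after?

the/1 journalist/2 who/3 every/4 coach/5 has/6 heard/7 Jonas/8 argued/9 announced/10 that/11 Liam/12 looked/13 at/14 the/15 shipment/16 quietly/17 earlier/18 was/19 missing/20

9

The displaced element is "the journalist" (word 2).
It is linked across 2 clause boundaries (Ø → Ø).
It functions as the subject of "announced", so the gap sits immediately after word 9 ("argued").
Base order: Every coach has heard Jonas argued that the journalist announced that Liam looked at the shipment quietly earlier.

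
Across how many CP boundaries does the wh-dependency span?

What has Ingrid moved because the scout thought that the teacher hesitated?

0

"what" originates inside the matrix clause — no clause boundary is crossed.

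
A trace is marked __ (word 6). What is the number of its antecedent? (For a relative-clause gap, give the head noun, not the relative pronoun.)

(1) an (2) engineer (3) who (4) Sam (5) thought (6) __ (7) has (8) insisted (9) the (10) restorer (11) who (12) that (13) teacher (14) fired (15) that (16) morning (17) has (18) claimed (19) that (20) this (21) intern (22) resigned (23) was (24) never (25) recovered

2

The gap at 6 is the subject of "insisted", inside a relative clause.
The relative pronoun is "who" (word 3); it is bound by the head noun immediately before it.
Its filler is the head noun "engineer", at word 2.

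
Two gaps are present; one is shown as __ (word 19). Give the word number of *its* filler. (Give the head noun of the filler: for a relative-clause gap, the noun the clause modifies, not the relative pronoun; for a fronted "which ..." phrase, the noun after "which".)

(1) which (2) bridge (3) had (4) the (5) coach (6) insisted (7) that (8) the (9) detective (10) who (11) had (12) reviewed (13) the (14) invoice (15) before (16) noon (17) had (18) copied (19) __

The marked gap is the direct object of "copied".
Its filler is the fronted wh-phrase "which bridge", at word 2.
(The other dependency links word 9 to a gap after word 10.)

2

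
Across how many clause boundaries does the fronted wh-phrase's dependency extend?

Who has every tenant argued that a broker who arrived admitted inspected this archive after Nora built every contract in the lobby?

2

"who" is extracted from the subject of "inspected".
Boundaries crossed, outermost first: [that], [Ø] — 2 in total.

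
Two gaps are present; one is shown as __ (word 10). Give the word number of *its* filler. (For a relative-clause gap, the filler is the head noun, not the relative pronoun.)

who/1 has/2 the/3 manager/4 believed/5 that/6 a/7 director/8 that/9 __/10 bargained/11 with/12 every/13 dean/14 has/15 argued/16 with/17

The marked gap is inside the relative clause, the subject of "bargained".
Its filler is the head noun "director" (via "that"), at word 8.
(The other dependency links word 1 to a gap after word 17.)

8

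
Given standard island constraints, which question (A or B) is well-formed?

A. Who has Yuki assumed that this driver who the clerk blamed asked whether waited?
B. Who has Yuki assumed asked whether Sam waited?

B

In A, the wh-phrase is extracted from inside a wh-island (introduced by "whether"), which blocks movement.
In B, the extraction path crosses only that-complement boundaries, which are transparent.
So B is grammatical.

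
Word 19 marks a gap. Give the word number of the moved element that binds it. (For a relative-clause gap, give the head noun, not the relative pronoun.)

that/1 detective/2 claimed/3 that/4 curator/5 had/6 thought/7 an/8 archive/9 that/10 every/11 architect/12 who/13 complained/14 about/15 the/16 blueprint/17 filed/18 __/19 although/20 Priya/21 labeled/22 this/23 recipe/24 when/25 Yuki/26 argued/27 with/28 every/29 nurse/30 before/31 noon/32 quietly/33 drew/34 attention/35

The gap at 19 is the object of "filed", inside a relative clause.
The relative pronoun is "that" (word 10); it is bound by the head noun immediately before it.
Its filler is the head noun "archive", at word 9.

9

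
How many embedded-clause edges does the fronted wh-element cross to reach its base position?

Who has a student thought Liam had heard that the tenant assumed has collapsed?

3

"who" is extracted from the subject of "collapsed".
Boundaries crossed, outermost first: [Ø], [that], [Ø] — 3 in total.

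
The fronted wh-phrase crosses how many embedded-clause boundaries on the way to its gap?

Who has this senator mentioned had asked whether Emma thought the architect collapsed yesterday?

"who" is extracted from the subject of "asked".
Boundaries crossed, outermost first: [Ø] — 1 in total.

1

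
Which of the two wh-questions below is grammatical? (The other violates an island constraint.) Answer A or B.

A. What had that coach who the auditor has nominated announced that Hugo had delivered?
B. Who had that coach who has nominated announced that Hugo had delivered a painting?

In B, the wh-phrase is extracted from inside a complex-NP island (relative clause) (introduced by "who"), which blocks movement.
In A, the extraction path crosses only that-complement boundaries, which are transparent.
So A is grammatical.

A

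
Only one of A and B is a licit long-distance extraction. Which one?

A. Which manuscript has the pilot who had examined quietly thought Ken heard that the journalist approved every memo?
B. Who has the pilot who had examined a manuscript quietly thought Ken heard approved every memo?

In A, the wh-phrase is extracted from inside a complex-NP island (relative clause) (introduced by "who"), which blocks movement.
In B, the extraction path crosses only that-complement boundaries, which are transparent.
So B is grammatical.

B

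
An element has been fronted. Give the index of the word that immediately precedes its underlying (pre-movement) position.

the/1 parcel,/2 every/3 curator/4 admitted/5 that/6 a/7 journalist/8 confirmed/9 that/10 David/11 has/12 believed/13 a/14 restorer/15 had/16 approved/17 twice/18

17

The displaced element is "the parcel" (word 2).
It is linked across 3 clause boundaries (that → that → Ø).
It functions as the direct object of "approved", so the gap sits immediately after word 17 ("approved").
Base order: Every curator admitted that a journalist confirmed that David has believed a restorer had approved the parcel twice.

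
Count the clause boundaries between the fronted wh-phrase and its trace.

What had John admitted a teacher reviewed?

"what" is extracted from the object of "reviewed".
Boundaries crossed, outermost first: [Ø] — 1 in total.

1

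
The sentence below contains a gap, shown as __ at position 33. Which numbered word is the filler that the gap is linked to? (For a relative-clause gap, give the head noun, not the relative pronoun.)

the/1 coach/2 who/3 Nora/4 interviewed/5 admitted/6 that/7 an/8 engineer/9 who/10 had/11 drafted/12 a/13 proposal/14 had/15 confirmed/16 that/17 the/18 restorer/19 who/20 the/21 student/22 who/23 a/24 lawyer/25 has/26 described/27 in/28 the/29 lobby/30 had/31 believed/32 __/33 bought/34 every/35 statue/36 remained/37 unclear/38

The gap at 33 is the subject of "bought", inside a relative clause.
The relative pronoun is "who" (word 20); it is bound by the head noun immediately before it.
Its filler is the head noun "restorer", at word 19.

19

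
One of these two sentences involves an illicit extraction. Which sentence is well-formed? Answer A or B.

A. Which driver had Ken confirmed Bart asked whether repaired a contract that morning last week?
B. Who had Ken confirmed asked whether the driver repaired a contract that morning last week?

In A, the wh-phrase is extracted from inside a wh-island (introduced by "whether"), which blocks movement.
In B, the extraction path crosses only that-complement boundaries, which are transparent.
So B is grammatical.

B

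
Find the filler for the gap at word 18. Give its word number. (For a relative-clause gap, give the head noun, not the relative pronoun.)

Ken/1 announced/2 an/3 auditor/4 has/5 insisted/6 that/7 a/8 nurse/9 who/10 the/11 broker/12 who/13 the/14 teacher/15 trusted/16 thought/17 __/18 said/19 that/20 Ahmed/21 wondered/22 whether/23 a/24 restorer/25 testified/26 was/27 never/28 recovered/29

The gap at 18 is the subject of "said", inside a relative clause.
The relative pronoun is "who" (word 10); it is bound by the head noun immediately before it.
Its filler is the head noun "nurse", at word 9.

9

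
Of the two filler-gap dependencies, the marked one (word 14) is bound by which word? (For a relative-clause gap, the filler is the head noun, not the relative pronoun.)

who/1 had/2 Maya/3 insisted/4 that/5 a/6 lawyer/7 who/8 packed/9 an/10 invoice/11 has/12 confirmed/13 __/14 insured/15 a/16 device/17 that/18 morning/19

The marked gap is the subject of "insured".
Its filler is the fronted wh-phrase "who", at word 1.
(The other dependency links word 7 to a gap after word 8.)

1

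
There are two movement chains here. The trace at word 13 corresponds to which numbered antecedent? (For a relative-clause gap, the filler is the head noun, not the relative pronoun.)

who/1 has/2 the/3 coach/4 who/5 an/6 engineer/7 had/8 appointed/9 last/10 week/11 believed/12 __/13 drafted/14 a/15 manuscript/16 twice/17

The marked gap is the subject of "drafted".
Its filler is the fronted wh-phrase "who", at word 1.
(The other dependency links word 4 to a gap after word 9.)

1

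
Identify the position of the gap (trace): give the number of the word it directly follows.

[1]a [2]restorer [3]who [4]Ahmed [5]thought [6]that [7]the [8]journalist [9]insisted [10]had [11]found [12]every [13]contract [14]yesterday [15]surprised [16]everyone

The displaced element is "a restorer" (word 2).
It is linked across 2 clause boundaries (that → Ø).
It functions as the subject of "found", so the gap sits immediately after word 9 ("insisted").
Base order: Ahmed thought that the journalist insisted that a restorer had found every contract yesterday.

9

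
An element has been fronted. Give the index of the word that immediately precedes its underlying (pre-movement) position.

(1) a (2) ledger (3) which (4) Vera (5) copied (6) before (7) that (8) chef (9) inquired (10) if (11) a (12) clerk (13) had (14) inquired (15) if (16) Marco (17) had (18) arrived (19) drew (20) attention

The displaced element is "a ledger" (word 2).
It functions as the direct object of "copied", so the gap sits immediately after word 5 ("copied").
Base order: Vera copied a ledger before that chef inquired if a clerk had inquired if Marco had arrived.

5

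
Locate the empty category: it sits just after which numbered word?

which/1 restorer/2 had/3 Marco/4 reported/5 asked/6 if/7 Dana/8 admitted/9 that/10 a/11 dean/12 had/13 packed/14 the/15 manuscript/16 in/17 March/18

The displaced element is "which restorer" (word 2).
It is linked across 1 clause boundary (Ø).
It functions as the subject of "asked", so the gap sits immediately after word 5 ("reported").
Base order: Marco had reported which restorer asked if Dana admitted that a dean had packed the manuscript in March.

5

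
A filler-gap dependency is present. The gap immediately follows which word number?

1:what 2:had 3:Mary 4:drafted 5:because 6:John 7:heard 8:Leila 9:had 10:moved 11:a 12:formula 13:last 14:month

4

The displaced element is "what" (word 1).
It functions as the direct object of "drafted", so the gap sits immediately after word 4 ("drafted").
Base order: Mary had drafted what because John heard Leila had moved a formula last month.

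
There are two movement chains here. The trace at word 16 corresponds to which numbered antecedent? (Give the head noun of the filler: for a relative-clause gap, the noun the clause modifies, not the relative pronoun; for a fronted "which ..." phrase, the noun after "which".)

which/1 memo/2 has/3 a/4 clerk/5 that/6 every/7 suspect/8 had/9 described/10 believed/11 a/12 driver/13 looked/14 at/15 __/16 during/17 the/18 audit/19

The marked gap is the object of the preposition "at" of "looked".
Its filler is the fronted wh-phrase "which memo", at word 2.
(The other dependency links word 5 to a gap after word 10.)

2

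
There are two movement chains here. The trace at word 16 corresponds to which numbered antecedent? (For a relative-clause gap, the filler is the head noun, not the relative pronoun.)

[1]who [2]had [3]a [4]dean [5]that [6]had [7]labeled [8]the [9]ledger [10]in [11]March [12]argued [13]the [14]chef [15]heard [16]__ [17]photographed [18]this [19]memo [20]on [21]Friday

1

The marked gap is the subject of "photographed".
Its filler is the fronted wh-phrase "who", at word 1.
(The other dependency links word 4 to a gap after word 5.)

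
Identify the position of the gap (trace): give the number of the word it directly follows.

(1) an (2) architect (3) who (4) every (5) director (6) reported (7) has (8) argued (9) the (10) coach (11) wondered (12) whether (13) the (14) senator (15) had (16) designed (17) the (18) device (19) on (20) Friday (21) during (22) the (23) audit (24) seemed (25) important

6

The displaced element is "an architect" (word 2).
It is linked across 1 clause boundary (Ø).
It functions as the subject of "argued", so the gap sits immediately after word 6 ("reported").
Base order: Every director reported that an architect has argued the coach wondered whether the senator had designed the device on Friday during the audit.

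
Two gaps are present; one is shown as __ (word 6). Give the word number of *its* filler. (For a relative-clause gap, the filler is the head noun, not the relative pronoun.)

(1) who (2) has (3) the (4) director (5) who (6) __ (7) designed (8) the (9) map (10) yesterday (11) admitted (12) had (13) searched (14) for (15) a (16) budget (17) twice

4

The marked gap is inside the relative clause, the subject of "designed".
Its filler is the head noun "director" (via "who"), at word 4.
(The other dependency links word 1 to a gap after word 11.)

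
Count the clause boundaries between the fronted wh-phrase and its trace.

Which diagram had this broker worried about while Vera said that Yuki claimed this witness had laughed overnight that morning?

0

"which diagram" originates inside the matrix clause — no clause boundary is crossed.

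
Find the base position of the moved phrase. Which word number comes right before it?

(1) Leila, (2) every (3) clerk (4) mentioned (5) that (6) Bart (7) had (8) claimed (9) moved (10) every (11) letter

The displaced element is "Leila" (word 1).
It is linked across 2 clause boundaries (that → Ø).
It functions as the subject of "moved", so the gap sits immediately after word 8 ("claimed").
Base order: Every clerk mentioned that Bart had claimed that Leila moved every letter.

8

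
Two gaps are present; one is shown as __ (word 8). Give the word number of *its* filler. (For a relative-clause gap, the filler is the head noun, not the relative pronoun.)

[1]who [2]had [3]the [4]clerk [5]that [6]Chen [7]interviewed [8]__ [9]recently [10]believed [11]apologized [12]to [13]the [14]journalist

4

The marked gap is inside the relative clause, the direct object of "interviewed".
Its filler is the head noun "clerk" (via "that"), at word 4.
(The other dependency links word 1 to a gap after word 10.)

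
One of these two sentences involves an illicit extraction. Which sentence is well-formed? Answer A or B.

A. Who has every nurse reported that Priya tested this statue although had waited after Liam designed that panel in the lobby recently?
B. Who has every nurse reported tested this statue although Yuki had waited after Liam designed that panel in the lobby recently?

In A, the wh-phrase is extracted from inside an adjunct island (introduced by "although"), which blocks movement.
In B, the extraction path crosses only that-complement boundaries, which are transparent.
So B is grammatical.

B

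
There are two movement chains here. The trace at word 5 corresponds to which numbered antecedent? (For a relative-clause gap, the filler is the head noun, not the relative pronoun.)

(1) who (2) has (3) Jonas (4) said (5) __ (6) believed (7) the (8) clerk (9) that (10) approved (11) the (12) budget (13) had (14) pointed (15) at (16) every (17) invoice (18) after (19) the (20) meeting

The marked gap is the subject of "believed".
Its filler is the fronted wh-phrase "who", at word 1.
(The other dependency links word 8 to a gap after word 9.)

1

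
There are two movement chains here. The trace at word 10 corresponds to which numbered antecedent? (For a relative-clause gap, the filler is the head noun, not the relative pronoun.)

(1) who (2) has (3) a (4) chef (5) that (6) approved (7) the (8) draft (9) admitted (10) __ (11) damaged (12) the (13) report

The marked gap is the subject of "damaged".
Its filler is the fronted wh-phrase "who", at word 1.
(The other dependency links word 4 to a gap after word 5.)

1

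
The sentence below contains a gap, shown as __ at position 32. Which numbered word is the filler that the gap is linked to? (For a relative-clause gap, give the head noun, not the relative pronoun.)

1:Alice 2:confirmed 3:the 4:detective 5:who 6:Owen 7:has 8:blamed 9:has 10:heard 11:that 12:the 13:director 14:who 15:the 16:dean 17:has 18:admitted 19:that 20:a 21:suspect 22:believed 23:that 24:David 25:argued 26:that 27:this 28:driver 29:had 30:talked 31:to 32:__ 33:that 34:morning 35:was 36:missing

The gap at 32 is the prepositional object of "talked", inside a relative clause.
The relative pronoun is "who" (word 14); it is bound by the head noun immediately before it.
Its filler is the head noun "director", at word 13.

13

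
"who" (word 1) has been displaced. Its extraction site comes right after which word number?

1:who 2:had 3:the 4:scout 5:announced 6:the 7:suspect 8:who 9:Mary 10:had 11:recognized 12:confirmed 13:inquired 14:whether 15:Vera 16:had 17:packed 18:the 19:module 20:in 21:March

The displaced element is "who" (word 1).
It is linked across 2 clause boundaries (Ø → Ø).
It functions as the subject of "inquired", so the gap sits immediately after word 12 ("confirmed").
Base order: The scout had announced the suspect who Mary had recognized confirmed that who inquired whether Vera had packed the module in March.

12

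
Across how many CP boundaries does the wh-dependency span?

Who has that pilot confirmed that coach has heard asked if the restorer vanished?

2

"who" is extracted from the subject of "asked".
Boundaries crossed, outermost first: [Ø], [Ø] — 2 in total.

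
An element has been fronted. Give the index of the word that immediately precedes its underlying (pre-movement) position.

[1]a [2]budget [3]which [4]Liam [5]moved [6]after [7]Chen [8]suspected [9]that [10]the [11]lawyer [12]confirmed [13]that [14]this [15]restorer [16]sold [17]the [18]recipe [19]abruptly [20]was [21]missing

The displaced element is "a budget" (word 2).
It functions as the direct object of "moved", so the gap sits immediately after word 5 ("moved").
Base order: Liam moved a budget after Chen suspected that the lawyer confirmed that this restorer sold the recipe abruptly.

5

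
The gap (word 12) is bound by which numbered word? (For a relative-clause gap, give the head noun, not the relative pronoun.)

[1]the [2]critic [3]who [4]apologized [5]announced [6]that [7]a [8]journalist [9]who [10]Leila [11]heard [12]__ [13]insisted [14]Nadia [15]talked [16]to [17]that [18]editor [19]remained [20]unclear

8

The gap at 12 is the subject of "insisted", inside a relative clause.
The relative pronoun is "who" (word 9); it is bound by the head noun immediately before it.
Its filler is the head noun "journalist", at word 8.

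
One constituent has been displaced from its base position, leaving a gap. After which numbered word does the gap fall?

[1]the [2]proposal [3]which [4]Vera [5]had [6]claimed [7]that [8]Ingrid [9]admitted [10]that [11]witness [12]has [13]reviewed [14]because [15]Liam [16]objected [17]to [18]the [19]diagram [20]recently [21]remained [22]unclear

The displaced element is "the proposal" (word 2).
It is linked across 2 clause boundaries (that → Ø).
It functions as the direct object of "reviewed", so the gap sits immediately after word 13 ("reviewed").
Base order: Vera had claimed that Ingrid admitted that witness has reviewed the proposal because Liam objected to the diagram recently.

13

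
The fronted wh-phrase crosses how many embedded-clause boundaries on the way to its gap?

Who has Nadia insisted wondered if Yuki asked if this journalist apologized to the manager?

1

"who" is extracted from the subject of "wondered".
Boundaries crossed, outermost first: [Ø] — 1 in total.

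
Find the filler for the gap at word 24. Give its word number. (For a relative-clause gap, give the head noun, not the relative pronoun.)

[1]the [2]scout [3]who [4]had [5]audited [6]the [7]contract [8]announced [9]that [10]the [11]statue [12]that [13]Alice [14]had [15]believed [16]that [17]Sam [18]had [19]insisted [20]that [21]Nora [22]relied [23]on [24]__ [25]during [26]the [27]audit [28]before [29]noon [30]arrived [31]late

The gap at 24 is the prepositional object of "relied", inside a relative clause.
The relative pronoun is "that" (word 12); it is bound by the head noun immediately before it.
Its filler is the head noun "statue", at word 11.

11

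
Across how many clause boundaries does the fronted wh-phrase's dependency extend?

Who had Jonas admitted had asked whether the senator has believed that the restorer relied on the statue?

1

"who" is extracted from the subject of "asked".
Boundaries crossed, outermost first: [Ø] — 1 in total.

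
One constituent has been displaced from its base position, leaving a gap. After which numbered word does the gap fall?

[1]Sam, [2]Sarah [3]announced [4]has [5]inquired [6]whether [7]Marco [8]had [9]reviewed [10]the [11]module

3

The displaced element is "Sam" (word 1).
It is linked across 1 clause boundary (Ø).
It functions as the subject of "inquired", so the gap sits immediately after word 3 ("announced").
Base order: Sarah announced Sam has inquired whether Marco had reviewed the module.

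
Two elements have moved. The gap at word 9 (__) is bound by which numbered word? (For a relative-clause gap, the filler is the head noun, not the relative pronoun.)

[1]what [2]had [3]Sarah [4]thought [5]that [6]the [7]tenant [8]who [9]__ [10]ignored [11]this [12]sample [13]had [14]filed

The marked gap is inside the relative clause, the subject of "ignored".
Its filler is the head noun "tenant" (via "who"), at word 7.
(The other dependency links word 1 to a gap after word 14.)

7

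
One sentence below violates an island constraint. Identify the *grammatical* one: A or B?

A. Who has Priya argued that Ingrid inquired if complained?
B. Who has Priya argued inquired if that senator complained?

In A, the wh-phrase is extracted from inside a wh-island (introduced by "if"), which blocks movement.
In B, the extraction path crosses only that-complement boundaries, which are transparent.
So B is grammatical.

B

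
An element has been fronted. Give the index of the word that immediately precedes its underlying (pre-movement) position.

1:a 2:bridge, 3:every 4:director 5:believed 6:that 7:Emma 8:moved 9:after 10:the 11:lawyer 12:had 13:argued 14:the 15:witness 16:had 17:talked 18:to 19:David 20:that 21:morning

The displaced element is "a bridge" (word 2).
It is linked across 1 clause boundary (that).
It functions as the direct object of "moved", so the gap sits immediately after word 8 ("moved").
Base order: Every director believed that Emma moved a bridge after the lawyer had argued the witness had talked to David that morning.

8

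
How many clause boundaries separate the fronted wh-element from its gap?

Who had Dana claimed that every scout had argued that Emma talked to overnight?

2

"who" is extracted from the PP object of "talked".
Boundaries crossed, outermost first: [that], [that] — 2 in total.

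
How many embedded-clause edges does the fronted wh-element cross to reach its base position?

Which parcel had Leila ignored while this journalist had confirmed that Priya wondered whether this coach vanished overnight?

0

"which parcel" originates inside the matrix clause — no clause boundary is crossed.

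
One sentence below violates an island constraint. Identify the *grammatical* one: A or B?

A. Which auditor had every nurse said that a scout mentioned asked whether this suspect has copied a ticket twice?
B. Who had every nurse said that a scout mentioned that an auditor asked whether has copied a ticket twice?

In B, the wh-phrase is extracted from inside a wh-island (introduced by "whether"), which blocks movement.
In A, the extraction path crosses only that-complement boundaries, which are transparent.
So A is grammatical.

A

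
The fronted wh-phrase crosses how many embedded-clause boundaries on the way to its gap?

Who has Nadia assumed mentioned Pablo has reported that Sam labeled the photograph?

1

"who" is extracted from the subject of "mentioned".
Boundaries crossed, outermost first: [Ø] — 1 in total.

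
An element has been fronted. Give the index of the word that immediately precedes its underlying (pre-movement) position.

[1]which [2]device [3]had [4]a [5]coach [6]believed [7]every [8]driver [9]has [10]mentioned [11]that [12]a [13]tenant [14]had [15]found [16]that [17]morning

The displaced element is "which device" (word 2).
It is linked across 2 clause boundaries (Ø → that).
It functions as the direct object of "found", so the gap sits immediately after word 15 ("found").
Base order: A coach had believed every driver has mentioned that a tenant had found which device that morning.

15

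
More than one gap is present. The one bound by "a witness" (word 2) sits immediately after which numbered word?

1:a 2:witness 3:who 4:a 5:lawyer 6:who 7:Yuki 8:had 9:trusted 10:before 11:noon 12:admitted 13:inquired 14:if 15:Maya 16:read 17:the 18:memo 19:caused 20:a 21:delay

The displaced element is "a witness" (word 2).
It is linked across 1 clause boundary (Ø).
It functions as the subject of "inquired", so the gap sits immediately after word 12 ("admitted").
Base order: A lawyer who Yuki had trusted before noon admitted that a witness inquired if Maya read the memo.

12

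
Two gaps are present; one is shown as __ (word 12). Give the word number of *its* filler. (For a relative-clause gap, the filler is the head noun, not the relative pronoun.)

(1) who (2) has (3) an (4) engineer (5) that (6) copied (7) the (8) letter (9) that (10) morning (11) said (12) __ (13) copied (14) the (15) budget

The marked gap is the subject of "copied".
Its filler is the fronted wh-phrase "who", at word 1.
(The other dependency links word 4 to a gap after word 5.)

1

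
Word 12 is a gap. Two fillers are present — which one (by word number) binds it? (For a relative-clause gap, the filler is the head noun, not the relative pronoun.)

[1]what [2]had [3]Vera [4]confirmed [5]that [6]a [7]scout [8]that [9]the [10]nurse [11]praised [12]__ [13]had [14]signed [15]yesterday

7

The marked gap is inside the relative clause, the direct object of "praised".
Its filler is the head noun "scout" (via "that"), at word 7.
(The other dependency links word 1 to a gap after word 14.)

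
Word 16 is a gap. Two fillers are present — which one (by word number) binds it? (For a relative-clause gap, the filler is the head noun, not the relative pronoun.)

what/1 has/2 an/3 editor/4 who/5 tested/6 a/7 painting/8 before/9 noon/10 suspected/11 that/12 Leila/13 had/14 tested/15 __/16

1

The marked gap is the direct object of "tested".
Its filler is the fronted wh-phrase "what", at word 1.
(The other dependency links word 4 to a gap after word 5.)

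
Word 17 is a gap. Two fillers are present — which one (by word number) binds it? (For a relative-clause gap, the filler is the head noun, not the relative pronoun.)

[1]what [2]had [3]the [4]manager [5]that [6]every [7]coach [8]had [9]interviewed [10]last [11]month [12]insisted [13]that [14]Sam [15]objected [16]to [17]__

1

The marked gap is the object of the preposition "to" of "objected".
Its filler is the fronted wh-phrase "what", at word 1.
(The other dependency links word 4 to a gap after word 9.)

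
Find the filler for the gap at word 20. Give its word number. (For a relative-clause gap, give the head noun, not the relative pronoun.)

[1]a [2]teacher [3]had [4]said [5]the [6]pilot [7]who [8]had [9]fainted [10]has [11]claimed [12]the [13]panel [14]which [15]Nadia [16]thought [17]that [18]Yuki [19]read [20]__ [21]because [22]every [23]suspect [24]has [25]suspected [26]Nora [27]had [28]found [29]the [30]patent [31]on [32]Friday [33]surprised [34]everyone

The gap at 20 is the object of "read", inside a relative clause.
The relative pronoun is "which" (word 14); it is bound by the head noun immediately before it.
Its filler is the head noun "panel", at word 13.

13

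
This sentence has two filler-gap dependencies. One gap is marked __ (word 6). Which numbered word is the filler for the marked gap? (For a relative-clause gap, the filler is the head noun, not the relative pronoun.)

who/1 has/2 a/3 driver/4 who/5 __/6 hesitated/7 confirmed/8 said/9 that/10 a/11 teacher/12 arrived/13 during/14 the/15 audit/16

4

The marked gap is inside the relative clause, the subject of "hesitated".
Its filler is the head noun "driver" (via "who"), at word 4.
(The other dependency links word 1 to a gap after word 8.)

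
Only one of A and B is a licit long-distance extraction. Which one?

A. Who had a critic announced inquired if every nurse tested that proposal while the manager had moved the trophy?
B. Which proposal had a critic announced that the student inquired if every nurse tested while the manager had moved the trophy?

A

In B, the wh-phrase is extracted from inside a wh-island (introduced by "if"), which blocks movement.
In A, the extraction path crosses only that-complement boundaries, which are transparent.
So A is grammatical.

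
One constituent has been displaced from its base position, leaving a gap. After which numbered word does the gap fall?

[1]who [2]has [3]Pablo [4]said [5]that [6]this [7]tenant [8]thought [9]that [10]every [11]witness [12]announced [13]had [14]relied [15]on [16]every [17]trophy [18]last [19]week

12

The displaced element is "who" (word 1).
It is linked across 3 clause boundaries (that → that → Ø).
It functions as the subject of "relied", so the gap sits immediately after word 12 ("announced").
Base order: Pablo has said that this tenant thought that every witness announced that who had relied on every trophy last week.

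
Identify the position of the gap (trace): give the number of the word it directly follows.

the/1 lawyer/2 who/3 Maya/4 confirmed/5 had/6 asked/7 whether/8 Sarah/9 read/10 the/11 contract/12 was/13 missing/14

The displaced element is "the lawyer" (word 2).
It is linked across 1 clause boundary (Ø).
It functions as the subject of "asked", so the gap sits immediately after word 5 ("confirmed").
Base order: Maya confirmed that the lawyer had asked whether Sarah read the contract.

5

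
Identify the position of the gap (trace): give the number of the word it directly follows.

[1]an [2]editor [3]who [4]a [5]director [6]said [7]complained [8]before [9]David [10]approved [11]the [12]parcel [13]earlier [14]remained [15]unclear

The displaced element is "an editor" (word 2).
It is linked across 1 clause boundary (Ø).
It functions as the subject of "complained", so the gap sits immediately after word 6 ("said").
Base order: A director said that an editor complained before David approved the parcel earlier.

6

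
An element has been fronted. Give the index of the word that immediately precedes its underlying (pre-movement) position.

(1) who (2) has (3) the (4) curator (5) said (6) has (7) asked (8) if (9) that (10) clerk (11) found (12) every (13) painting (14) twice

5

The displaced element is "who" (word 1).
It is linked across 1 clause boundary (Ø).
It functions as the subject of "asked", so the gap sits immediately after word 5 ("said").
Base order: The curator has said that who has asked if that clerk found every painting twice.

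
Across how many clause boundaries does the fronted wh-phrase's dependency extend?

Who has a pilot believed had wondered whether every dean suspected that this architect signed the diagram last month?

"who" is extracted from the subject of "wondered".
Boundaries crossed, outermost first: [Ø] — 1 in total.

1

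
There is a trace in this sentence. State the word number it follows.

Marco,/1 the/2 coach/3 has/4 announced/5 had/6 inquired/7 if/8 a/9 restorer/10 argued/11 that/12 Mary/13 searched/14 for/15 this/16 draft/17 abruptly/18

The displaced element is "Marco" (word 1).
It is linked across 1 clause boundary (Ø).
It functions as the subject of "inquired", so the gap sits immediately after word 5 ("announced").
Base order: The coach has announced Marco had inquired if a restorer argued that Mary searched for this draft abruptly.

5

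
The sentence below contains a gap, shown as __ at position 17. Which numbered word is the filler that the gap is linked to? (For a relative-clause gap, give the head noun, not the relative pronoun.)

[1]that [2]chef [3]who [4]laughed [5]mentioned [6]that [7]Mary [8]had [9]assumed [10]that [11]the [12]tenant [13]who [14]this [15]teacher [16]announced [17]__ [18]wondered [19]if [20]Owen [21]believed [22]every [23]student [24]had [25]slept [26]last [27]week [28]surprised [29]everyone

12

The gap at 17 is the subject of "wondered", inside a relative clause.
The relative pronoun is "who" (word 13); it is bound by the head noun immediately before it.
Its filler is the head noun "tenant", at word 12.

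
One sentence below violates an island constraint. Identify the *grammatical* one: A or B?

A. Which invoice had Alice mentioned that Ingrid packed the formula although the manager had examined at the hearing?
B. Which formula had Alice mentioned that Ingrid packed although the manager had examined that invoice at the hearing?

B

In A, the wh-phrase is extracted from inside an adjunct island (introduced by "although"), which blocks movement.
In B, the extraction path crosses only that-complement boundaries, which are transparent.
So B is grammatical.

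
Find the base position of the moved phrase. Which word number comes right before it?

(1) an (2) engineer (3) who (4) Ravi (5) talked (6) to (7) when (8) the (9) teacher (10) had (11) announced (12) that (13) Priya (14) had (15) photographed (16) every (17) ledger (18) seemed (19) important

6

The displaced element is "an engineer" (word 2).
It functions as the object of the preposition "to" of "talked", so the gap sits immediately after word 6 ("to").
Base order: Ravi talked to an engineer when the teacher had announced that Priya had photographed every ledger.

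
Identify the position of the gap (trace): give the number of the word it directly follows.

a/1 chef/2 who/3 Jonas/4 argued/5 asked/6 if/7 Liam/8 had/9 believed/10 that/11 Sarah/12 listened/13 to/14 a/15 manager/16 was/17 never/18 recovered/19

The displaced element is "a chef" (word 2).
It is linked across 1 clause boundary (Ø).
It functions as the subject of "asked", so the gap sits immediately after word 5 ("argued").
Base order: Jonas argued that a chef asked if Liam had believed that Sarah listened to a manager.

5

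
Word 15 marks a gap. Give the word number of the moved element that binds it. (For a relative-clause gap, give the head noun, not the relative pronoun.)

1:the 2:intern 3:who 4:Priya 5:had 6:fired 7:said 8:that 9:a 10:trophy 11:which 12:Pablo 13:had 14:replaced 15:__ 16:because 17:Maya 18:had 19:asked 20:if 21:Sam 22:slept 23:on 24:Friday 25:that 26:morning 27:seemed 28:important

10

The gap at 15 is the object of "replaced", inside a relative clause.
The relative pronoun is "which" (word 11); it is bound by the head noun immediately before it.
Its filler is the head noun "trophy", at word 10.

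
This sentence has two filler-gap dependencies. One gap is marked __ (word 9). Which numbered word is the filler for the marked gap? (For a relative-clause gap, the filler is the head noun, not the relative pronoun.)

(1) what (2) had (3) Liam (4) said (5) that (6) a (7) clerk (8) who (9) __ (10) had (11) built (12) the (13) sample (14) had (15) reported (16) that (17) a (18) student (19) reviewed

The marked gap is inside the relative clause, the subject of "built".
Its filler is the head noun "clerk" (via "who"), at word 7.
(The other dependency links word 1 to a gap after word 19.)

7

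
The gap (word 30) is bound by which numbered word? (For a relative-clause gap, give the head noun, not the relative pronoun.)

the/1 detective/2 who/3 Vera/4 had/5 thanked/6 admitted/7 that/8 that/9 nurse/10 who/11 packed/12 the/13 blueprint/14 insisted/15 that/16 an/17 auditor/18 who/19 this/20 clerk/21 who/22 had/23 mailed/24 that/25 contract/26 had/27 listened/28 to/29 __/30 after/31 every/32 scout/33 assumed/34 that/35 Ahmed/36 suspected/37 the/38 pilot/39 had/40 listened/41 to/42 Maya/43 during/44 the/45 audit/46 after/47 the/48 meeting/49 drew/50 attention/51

The gap at 30 is the prepositional object of "listened", inside a relative clause.
The relative pronoun is "who" (word 19); it is bound by the head noun immediately before it.
Its filler is the head noun "auditor", at word 18.

18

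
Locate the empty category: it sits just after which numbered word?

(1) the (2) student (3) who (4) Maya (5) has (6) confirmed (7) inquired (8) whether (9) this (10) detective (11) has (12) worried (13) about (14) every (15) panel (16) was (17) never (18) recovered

6

The displaced element is "the student" (word 2).
It is linked across 1 clause boundary (Ø).
It functions as the subject of "inquired", so the gap sits immediately after word 6 ("confirmed").
Base order: Maya has confirmed that the student inquired whether this detective has worried about every panel.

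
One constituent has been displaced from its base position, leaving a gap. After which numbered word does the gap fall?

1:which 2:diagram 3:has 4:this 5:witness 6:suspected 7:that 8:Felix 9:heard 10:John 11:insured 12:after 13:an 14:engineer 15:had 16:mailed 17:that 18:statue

11

The displaced element is "which diagram" (word 2).
It is linked across 2 clause boundaries (that → Ø).
It functions as the direct object of "insured", so the gap sits immediately after word 11 ("insured").
Base order: This witness has suspected that Felix heard John insured which diagram after an engineer had mailed that statue.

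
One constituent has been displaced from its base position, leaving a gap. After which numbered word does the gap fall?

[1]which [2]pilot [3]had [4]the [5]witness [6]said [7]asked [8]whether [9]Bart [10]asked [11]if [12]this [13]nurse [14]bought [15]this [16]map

6

The displaced element is "which pilot" (word 2).
It is linked across 1 clause boundary (Ø).
It functions as the subject of "asked", so the gap sits immediately after word 6 ("said").
Base order: The witness had said which pilot asked whether Bart asked if this nurse bought this map.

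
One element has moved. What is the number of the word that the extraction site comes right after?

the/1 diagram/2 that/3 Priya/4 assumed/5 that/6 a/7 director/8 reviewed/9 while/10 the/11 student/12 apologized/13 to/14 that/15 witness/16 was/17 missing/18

9

The displaced element is "the diagram" (word 2).
It is linked across 1 clause boundary (that).
It functions as the direct object of "reviewed", so the gap sits immediately after word 9 ("reviewed").
Base order: Priya assumed that a director reviewed the diagram while the student apologized to that witness.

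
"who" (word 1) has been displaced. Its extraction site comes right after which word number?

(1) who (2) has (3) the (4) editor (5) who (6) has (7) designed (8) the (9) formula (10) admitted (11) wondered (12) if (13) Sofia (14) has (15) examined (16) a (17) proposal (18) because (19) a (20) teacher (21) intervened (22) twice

The displaced element is "who" (word 1).
It is linked across 1 clause boundary (Ø).
It functions as the subject of "wondered", so the gap sits immediately after word 10 ("admitted").
Base order: The editor who has designed the formula has admitted that who wondered if Sofia has examined a proposal because a teacher intervened twice.

10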